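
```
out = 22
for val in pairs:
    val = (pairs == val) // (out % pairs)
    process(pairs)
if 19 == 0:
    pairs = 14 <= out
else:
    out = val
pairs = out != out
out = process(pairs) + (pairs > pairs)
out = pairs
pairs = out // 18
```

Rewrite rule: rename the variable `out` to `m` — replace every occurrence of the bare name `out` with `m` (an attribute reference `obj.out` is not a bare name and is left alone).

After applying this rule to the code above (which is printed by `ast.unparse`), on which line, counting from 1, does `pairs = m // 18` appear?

12

Transformed code:
m = 22
for val in pairs:
    val = (pairs == val) // (m % pairs)
    process(pairs)
if 19 == 0:
    pairs = 14 <= m
else:
    m = val
pairs = m != m
m = process(pairs) + (pairs > pairs)
m = pairs
pairs = m // 18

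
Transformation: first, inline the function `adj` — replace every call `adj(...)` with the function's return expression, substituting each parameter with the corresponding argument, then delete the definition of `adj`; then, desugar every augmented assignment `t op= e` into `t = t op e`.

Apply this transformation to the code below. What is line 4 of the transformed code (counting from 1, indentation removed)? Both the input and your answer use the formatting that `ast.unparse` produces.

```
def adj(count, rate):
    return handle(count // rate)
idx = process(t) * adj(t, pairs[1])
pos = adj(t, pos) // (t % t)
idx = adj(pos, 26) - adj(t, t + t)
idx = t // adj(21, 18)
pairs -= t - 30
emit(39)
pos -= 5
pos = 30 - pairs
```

Transformed code:
idx = process(t) * handle(t // pairs[1])
pos = handle(t // pos) // (t % t)
idx = handle(pos // 26) - handle(t // (t + t))
idx = t // handle(21 // 18)
pairs = pairs - (t - 30)
emit(39)
pos = pos - 5
pos = 30 - pairs

idx = t // handle(21 // 18)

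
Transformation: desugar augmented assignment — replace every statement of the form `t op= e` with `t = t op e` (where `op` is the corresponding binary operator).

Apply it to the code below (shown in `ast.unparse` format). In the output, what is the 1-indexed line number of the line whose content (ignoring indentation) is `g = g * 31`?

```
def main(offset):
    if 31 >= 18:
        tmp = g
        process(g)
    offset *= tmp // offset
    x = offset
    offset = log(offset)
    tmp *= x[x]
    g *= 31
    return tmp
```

9

Transformed code:
def main(offset):
    if 31 >= 18:
        tmp = g
        process(g)
    offset = offset * (tmp // offset)
    x = offset
    offset = log(offset)
    tmp = tmp * x[x]
    g = g * 31
    return tmp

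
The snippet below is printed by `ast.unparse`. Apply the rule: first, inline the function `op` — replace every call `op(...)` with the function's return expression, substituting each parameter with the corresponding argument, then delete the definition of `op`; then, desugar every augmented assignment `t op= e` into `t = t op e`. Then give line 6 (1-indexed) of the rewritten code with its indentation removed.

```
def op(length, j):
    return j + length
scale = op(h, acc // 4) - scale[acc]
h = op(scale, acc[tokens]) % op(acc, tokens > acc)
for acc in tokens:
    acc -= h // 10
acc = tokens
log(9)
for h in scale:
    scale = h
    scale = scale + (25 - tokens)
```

log(9)

Transformed code:
scale = acc // 4 + h - scale[acc]
h = (acc[tokens] + scale) % ((tokens > acc) + acc)
for acc in tokens:
    acc = acc - h // 10
acc = tokens
log(9)
for h in scale:
    scale = h
    scale = scale + (25 - tokens)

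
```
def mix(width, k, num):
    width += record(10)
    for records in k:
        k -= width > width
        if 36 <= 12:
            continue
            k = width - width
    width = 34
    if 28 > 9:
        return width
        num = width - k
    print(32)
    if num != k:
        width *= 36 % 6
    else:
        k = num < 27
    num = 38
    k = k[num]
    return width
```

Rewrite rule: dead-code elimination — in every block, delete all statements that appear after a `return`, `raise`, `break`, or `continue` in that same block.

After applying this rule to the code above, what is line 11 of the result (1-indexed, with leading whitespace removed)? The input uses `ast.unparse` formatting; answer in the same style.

Transformed code:
def mix(width, k, num):
    width += record(10)
    for records in k:
        k -= width > width
        if 36 <= 12:
            continue
    width = 34
    if 28 > 9:
        return width
    print(32)
    if num != k:
        width *= 36 % 6
    else:
        k = num < 27
    num = 38
    k = k[num]
    return width

if num != k:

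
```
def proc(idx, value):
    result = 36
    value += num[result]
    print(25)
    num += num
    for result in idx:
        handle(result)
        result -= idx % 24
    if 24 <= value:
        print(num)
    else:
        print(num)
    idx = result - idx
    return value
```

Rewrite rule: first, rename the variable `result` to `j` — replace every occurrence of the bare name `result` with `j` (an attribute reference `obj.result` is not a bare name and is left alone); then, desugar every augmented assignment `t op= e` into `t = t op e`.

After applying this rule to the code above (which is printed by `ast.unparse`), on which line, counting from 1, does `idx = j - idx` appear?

13

Transformed code:
def proc(idx, value):
    j = 36
    value = value + num[j]
    print(25)
    num = num + num
    for j in idx:
        handle(j)
        j = j - idx % 24
    if 24 <= value:
        print(num)
    else:
        print(num)
    idx = j - idx
    return value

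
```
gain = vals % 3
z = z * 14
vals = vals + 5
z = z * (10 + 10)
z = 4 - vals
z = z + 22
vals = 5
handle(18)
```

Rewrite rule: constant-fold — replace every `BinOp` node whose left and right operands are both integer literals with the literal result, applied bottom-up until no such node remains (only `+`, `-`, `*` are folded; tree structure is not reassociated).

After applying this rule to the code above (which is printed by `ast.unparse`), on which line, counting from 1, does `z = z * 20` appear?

Transformed code:
gain = vals % 3
z = z * 14
vals = vals + 5
z = z * 20
z = 4 - vals
z = z + 22
vals = 5
handle(18)

4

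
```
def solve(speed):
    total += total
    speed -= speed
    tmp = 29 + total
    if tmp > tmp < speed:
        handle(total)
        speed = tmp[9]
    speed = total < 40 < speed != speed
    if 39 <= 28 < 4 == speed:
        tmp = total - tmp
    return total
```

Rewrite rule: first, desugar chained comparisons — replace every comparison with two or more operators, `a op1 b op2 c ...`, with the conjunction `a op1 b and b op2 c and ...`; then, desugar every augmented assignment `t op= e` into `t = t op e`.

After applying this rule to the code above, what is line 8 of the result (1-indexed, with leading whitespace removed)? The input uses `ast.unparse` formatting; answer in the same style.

speed = total < 40 and 40 < speed and (speed != speed)

Transformed code:
def solve(speed):
    total = total + total
    speed = speed - speed
    tmp = 29 + total
    if tmp > tmp and tmp < speed:
        handle(total)
        speed = tmp[9]
    speed = total < 40 and 40 < speed and (speed != speed)
    if 39 <= 28 and 28 < 4 and (4 == speed):
        tmp = total - tmp
    return total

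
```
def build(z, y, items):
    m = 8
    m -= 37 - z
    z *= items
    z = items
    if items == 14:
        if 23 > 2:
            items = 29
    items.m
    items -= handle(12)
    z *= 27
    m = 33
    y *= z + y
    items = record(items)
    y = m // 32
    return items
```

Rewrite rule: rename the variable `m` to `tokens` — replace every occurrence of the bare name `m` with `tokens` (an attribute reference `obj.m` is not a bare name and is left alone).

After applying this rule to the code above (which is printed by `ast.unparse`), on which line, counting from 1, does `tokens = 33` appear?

Transformed code:
def build(z, y, items):
    tokens = 8
    tokens -= 37 - z
    z *= items
    z = items
    if items == 14:
        if 23 > 2:
            items = 29
    items.m
    items -= handle(12)
    z *= 27
    tokens = 33
    y *= z + y
    items = record(items)
    y = tokens // 32
    return items

12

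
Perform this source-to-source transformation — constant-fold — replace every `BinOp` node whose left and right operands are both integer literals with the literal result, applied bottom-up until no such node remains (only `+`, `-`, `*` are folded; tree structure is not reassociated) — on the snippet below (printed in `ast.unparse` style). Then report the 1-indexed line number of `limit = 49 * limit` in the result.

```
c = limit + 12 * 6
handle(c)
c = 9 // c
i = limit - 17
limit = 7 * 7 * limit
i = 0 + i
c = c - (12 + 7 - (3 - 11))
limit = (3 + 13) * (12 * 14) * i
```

5

Transformed code:
c = limit + 72
handle(c)
c = 9 // c
i = limit - 17
limit = 49 * limit
i = 0 + i
c = c - 27
limit = 2688 * i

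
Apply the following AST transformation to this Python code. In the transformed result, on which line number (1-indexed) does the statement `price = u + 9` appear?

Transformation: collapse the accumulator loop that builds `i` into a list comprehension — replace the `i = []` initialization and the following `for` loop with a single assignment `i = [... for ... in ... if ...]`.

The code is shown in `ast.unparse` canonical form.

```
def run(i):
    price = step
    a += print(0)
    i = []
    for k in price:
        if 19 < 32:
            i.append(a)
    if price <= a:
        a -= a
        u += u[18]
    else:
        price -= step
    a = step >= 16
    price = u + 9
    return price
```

11

Transformed code:
def run(i):
    price = step
    a += print(0)
    i = [a for k in price if 19 < 32]
    if price <= a:
        a -= a
        u += u[18]
    else:
        price -= step
    a = step >= 16
    price = u + 9
    return price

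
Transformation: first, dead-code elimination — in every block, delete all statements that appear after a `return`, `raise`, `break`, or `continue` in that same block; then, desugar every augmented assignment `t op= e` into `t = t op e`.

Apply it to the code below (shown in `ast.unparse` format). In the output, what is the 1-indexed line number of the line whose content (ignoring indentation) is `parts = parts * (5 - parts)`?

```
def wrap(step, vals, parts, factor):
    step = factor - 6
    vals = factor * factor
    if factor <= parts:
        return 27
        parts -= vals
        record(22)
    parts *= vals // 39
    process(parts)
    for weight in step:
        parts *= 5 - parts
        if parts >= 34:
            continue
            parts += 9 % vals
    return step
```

9

Transformed code:
def wrap(step, vals, parts, factor):
    step = factor - 6
    vals = factor * factor
    if factor <= parts:
        return 27
    parts = parts * (vals // 39)
    process(parts)
    for weight in step:
        parts = parts * (5 - parts)
        if parts >= 34:
            continue
    return step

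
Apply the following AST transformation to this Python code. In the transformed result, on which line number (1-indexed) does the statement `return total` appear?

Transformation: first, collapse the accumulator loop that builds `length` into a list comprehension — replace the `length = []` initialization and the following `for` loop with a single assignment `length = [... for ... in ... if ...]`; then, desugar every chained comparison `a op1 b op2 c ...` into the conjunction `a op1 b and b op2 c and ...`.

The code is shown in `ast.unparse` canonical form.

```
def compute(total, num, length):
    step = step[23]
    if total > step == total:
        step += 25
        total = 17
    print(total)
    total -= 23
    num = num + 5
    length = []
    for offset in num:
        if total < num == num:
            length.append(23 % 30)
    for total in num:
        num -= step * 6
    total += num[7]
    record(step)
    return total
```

14

Transformed code:
def compute(total, num, length):
    step = step[23]
    if total > step and step == total:
        step += 25
        total = 17
    print(total)
    total -= 23
    num = num + 5
    length = [23 % 30 for offset in num if total < num and num == num]
    for total in num:
        num -= step * 6
    total += num[7]
    record(step)
    return total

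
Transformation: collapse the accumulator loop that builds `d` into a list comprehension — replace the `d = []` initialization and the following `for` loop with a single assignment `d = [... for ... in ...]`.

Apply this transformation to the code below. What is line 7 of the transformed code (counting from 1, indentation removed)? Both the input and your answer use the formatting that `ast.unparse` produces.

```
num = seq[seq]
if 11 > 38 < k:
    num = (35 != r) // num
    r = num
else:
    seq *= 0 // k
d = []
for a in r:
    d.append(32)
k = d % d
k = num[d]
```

d = [32 for a in r]

Transformed code:
num = seq[seq]
if 11 > 38 < k:
    num = (35 != r) // num
    r = num
else:
    seq *= 0 // k
d = [32 for a in r]
k = d % d
k = num[d]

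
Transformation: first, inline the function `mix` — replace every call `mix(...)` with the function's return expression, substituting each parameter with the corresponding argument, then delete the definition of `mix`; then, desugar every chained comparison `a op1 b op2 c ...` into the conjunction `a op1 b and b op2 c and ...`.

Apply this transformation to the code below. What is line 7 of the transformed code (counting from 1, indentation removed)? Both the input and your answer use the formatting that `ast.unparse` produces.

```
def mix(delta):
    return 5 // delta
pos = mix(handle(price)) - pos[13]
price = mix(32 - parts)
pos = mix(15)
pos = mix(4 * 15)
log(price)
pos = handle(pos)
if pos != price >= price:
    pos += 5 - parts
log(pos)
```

if pos != price and price >= price:

Transformed code:
pos = 5 // handle(price) - pos[13]
price = 5 // (32 - parts)
pos = 5 // 15
pos = 5 // (4 * 15)
log(price)
pos = handle(pos)
if pos != price and price >= price:
    pos += 5 - parts
log(pos)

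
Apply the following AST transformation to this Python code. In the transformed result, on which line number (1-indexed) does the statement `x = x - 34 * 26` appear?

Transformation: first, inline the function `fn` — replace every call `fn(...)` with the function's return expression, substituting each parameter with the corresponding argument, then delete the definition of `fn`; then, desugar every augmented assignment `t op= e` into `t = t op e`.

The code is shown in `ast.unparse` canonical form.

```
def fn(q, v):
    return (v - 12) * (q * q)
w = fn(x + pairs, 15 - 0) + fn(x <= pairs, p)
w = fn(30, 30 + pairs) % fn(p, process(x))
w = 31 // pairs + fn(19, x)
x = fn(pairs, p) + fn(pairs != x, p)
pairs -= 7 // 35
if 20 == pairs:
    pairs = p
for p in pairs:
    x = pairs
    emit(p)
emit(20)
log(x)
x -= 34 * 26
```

13

Transformed code:
w = (15 - 0 - 12) * ((x + pairs) * (x + pairs)) + (p - 12) * ((x <= pairs) * (x <= pairs))
w = (30 + pairs - 12) * (30 * 30) % ((process(x) - 12) * (p * p))
w = 31 // pairs + (x - 12) * (19 * 19)
x = (p - 12) * (pairs * pairs) + (p - 12) * ((pairs != x) * (pairs != x))
pairs = pairs - 7 // 35
if 20 == pairs:
    pairs = p
for p in pairs:
    x = pairs
    emit(p)
emit(20)
log(x)
x = x - 34 * 26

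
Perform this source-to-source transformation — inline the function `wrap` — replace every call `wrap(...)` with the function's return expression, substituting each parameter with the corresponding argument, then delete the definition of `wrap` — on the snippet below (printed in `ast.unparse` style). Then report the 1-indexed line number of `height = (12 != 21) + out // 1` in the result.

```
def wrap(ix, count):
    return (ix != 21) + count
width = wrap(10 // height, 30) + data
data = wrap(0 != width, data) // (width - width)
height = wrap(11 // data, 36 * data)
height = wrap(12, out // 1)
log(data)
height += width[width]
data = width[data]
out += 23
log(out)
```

4

Transformed code:
width = (10 // height != 21) + 30 + data
data = (((0 != width) != 21) + data) // (width - width)
height = (11 // data != 21) + 36 * data
height = (12 != 21) + out // 1
log(data)
height += width[width]
data = width[data]
out += 23
log(out)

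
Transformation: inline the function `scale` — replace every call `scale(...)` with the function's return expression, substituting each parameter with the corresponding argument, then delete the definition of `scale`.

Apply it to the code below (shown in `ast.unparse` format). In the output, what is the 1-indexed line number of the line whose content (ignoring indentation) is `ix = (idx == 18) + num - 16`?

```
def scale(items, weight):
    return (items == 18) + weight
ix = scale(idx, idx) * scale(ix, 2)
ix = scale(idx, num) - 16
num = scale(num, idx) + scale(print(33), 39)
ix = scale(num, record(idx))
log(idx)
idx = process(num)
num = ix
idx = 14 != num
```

Transformed code:
ix = ((idx == 18) + idx) * ((ix == 18) + 2)
ix = (idx == 18) + num - 16
num = (num == 18) + idx + ((print(33) == 18) + 39)
ix = (num == 18) + record(idx)
log(idx)
idx = process(num)
num = ix
idx = 14 != num

2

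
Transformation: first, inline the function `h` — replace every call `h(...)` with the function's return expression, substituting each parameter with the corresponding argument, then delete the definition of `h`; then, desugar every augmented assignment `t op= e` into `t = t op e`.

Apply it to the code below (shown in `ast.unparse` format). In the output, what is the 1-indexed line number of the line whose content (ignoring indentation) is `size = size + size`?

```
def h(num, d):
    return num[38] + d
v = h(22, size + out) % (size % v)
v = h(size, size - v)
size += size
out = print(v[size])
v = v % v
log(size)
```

Transformed code:
v = (22[38] + (size + out)) % (size % v)
v = size[38] + (size - v)
size = size + size
out = print(v[size])
v = v % v
log(size)

3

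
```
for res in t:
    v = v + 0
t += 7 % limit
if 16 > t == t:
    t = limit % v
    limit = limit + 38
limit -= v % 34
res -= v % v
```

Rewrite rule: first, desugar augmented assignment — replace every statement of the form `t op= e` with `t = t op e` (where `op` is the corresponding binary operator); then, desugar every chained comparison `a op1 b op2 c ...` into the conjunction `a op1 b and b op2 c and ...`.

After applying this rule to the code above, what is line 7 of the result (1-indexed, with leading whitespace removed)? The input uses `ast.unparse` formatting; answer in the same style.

limit = limit - v % 34

Transformed code:
for res in t:
    v = v + 0
t = t + 7 % limit
if 16 > t and t == t:
    t = limit % v
    limit = limit + 38
limit = limit - v % 34
res = res - v % v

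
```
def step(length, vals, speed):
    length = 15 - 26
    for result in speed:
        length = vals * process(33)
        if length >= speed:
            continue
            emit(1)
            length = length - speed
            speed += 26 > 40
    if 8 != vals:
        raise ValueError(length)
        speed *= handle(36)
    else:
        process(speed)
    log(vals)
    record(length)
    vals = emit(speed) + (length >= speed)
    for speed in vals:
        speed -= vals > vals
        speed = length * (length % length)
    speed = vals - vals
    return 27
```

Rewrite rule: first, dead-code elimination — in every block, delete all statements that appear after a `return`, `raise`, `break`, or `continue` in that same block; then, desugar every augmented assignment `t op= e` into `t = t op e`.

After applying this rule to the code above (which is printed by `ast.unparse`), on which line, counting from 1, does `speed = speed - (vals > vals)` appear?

Transformed code:
def step(length, vals, speed):
    length = 15 - 26
    for result in speed:
        length = vals * process(33)
        if length >= speed:
            continue
    if 8 != vals:
        raise ValueError(length)
    else:
        process(speed)
    log(vals)
    record(length)
    vals = emit(speed) + (length >= speed)
    for speed in vals:
        speed = speed - (vals > vals)
        speed = length * (length % length)
    speed = vals - vals
    return 27

15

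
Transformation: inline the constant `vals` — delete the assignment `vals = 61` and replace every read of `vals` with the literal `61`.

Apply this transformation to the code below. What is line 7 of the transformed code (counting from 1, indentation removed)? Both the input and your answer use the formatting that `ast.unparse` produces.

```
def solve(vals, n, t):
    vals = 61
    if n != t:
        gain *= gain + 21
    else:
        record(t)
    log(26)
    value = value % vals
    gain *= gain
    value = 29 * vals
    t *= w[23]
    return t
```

Transformed code:
def solve(vals, n, t):
    if n != t:
        gain *= gain + 21
    else:
        record(t)
    log(26)
    value = value % 61
    gain *= gain
    value = 29 * 61
    t *= w[23]
    return t

value = value % 61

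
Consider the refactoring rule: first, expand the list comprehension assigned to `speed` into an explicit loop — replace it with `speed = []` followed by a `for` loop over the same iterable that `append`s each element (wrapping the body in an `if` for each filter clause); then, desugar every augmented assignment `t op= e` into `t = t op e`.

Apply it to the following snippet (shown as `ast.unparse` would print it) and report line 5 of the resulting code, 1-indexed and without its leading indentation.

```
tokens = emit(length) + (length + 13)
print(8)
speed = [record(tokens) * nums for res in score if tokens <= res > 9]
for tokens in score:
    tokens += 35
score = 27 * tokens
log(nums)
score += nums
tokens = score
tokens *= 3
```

Transformed code:
tokens = emit(length) + (length + 13)
print(8)
speed = []
for res in score:
    if tokens <= res > 9:
        speed.append(record(tokens) * nums)
for tokens in score:
    tokens = tokens + 35
score = 27 * tokens
log(nums)
score = score + nums
tokens = score
tokens = tokens * 3

if tokens <= res > 9:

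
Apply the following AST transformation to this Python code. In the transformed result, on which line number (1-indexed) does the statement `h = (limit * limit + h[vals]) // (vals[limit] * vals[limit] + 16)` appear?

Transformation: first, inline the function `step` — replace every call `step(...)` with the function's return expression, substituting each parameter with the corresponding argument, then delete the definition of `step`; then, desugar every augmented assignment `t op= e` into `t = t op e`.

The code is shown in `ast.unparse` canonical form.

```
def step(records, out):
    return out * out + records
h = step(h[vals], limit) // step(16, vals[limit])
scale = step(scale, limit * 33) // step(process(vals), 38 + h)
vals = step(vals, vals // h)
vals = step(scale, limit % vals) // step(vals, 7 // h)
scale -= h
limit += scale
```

Transformed code:
h = (limit * limit + h[vals]) // (vals[limit] * vals[limit] + 16)
scale = (limit * 33 * (limit * 33) + scale) // ((38 + h) * (38 + h) + process(vals))
vals = vals // h * (vals // h) + vals
vals = (limit % vals * (limit % vals) + scale) // (7 // h * (7 // h) + vals)
scale = scale - h
limit = limit + scale

1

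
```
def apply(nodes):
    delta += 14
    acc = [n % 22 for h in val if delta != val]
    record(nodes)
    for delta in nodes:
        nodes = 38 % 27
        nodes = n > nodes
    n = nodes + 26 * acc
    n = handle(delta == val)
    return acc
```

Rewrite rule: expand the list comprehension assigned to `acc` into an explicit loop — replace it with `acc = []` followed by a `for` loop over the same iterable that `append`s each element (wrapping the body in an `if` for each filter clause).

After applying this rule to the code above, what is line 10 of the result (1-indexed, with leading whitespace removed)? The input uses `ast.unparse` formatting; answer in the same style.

nodes = n > nodes

Transformed code:
def apply(nodes):
    delta += 14
    acc = []
    for h in val:
        if delta != val:
            acc.append(n % 22)
    record(nodes)
    for delta in nodes:
        nodes = 38 % 27
        nodes = n > nodes
    n = nodes + 26 * acc
    n = handle(delta == val)
    return acc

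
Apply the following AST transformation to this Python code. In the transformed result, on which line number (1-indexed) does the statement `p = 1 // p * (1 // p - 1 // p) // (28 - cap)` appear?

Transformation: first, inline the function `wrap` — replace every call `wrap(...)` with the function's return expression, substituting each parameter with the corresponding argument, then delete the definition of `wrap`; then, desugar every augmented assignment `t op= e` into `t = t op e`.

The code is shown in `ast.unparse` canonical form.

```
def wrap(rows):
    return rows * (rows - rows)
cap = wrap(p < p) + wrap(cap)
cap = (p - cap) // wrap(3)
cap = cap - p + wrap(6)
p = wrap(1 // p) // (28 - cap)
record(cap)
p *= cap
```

Transformed code:
cap = (p < p) * ((p < p) - (p < p)) + cap * (cap - cap)
cap = (p - cap) // (3 * (3 - 3))
cap = cap - p + 6 * (6 - 6)
p = 1 // p * (1 // p - 1 // p) // (28 - cap)
record(cap)
p = p * cap

4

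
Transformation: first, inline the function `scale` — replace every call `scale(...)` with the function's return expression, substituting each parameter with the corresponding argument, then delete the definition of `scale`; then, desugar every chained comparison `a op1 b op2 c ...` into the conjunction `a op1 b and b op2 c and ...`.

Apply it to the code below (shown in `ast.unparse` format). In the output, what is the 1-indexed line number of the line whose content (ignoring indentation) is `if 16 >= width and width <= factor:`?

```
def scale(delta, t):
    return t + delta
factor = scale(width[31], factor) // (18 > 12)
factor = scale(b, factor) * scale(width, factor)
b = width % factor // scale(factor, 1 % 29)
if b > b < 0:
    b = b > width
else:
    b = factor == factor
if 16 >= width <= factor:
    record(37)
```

Transformed code:
factor = (factor + width[31]) // (18 > 12)
factor = (factor + b) * (factor + width)
b = width % factor // (1 % 29 + factor)
if b > b and b < 0:
    b = b > width
else:
    b = factor == factor
if 16 >= width and width <= factor:
    record(37)

8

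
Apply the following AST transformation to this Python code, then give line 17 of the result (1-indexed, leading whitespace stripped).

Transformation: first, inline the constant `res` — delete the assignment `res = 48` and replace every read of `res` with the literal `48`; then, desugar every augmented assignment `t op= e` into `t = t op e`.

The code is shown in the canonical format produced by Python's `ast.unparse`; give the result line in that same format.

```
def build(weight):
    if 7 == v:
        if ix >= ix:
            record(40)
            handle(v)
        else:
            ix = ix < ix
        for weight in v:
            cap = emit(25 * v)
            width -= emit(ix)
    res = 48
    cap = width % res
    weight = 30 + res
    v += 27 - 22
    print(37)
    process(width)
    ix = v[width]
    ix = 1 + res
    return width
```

Transformed code:
def build(weight):
    if 7 == v:
        if ix >= ix:
            record(40)
            handle(v)
        else:
            ix = ix < ix
        for weight in v:
            cap = emit(25 * v)
            width = width - emit(ix)
    cap = width % 48
    weight = 30 + 48
    v = v + (27 - 22)
    print(37)
    process(width)
    ix = v[width]
    ix = 1 + 48
    return width

ix = 1 + 48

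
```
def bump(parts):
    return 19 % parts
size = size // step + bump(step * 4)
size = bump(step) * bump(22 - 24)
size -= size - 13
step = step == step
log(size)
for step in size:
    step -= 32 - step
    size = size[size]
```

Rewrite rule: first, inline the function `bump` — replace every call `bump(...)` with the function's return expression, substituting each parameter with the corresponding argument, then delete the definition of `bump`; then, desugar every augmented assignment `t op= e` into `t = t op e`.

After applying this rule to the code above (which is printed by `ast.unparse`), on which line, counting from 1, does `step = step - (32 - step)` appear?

7

Transformed code:
size = size // step + 19 % (step * 4)
size = 19 % step * (19 % (22 - 24))
size = size - (size - 13)
step = step == step
log(size)
for step in size:
    step = step - (32 - step)
    size = size[size]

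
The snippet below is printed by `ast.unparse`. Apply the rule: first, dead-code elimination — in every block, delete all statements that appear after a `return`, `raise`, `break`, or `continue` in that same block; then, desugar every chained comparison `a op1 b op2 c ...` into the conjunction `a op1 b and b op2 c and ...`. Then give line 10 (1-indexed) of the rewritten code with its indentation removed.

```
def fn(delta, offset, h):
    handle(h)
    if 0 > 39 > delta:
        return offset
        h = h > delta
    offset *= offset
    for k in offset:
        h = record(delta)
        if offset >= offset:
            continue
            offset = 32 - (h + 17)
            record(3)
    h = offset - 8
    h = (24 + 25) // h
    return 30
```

Transformed code:
def fn(delta, offset, h):
    handle(h)
    if 0 > 39 and 39 > delta:
        return offset
    offset *= offset
    for k in offset:
        h = record(delta)
        if offset >= offset:
            continue
    h = offset - 8
    h = (24 + 25) // h
    return 30

h = offset - 8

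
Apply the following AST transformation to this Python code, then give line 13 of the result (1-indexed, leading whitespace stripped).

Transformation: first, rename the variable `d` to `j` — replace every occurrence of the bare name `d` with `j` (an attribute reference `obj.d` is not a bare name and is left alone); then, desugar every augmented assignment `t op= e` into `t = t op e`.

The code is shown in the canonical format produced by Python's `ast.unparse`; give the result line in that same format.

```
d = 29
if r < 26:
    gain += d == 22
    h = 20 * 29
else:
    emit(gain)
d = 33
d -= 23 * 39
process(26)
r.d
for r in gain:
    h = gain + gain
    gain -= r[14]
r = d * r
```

Transformed code:
j = 29
if r < 26:
    gain = gain + (j == 22)
    h = 20 * 29
else:
    emit(gain)
j = 33
j = j - 23 * 39
process(26)
r.d
for r in gain:
    h = gain + gain
    gain = gain - r[14]
r = j * r

gain = gain - r[14]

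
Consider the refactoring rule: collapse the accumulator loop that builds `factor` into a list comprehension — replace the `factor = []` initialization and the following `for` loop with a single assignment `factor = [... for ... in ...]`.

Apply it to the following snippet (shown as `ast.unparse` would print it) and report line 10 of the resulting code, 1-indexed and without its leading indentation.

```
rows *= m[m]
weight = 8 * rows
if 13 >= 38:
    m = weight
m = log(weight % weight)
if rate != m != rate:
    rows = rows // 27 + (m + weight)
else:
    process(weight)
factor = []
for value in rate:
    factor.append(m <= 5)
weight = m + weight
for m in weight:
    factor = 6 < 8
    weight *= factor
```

factor = [m <= 5 for value in rate]

Transformed code:
rows *= m[m]
weight = 8 * rows
if 13 >= 38:
    m = weight
m = log(weight % weight)
if rate != m != rate:
    rows = rows // 27 + (m + weight)
else:
    process(weight)
factor = [m <= 5 for value in rate]
weight = m + weight
for m in weight:
    factor = 6 < 8
    weight *= factor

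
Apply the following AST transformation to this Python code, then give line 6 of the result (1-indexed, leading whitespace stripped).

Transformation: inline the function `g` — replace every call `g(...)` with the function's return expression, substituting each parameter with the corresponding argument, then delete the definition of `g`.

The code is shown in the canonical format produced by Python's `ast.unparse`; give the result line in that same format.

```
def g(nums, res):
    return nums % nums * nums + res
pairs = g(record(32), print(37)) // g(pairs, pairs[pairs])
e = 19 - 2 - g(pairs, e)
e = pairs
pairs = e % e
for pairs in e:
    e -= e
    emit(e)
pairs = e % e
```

e -= e

Transformed code:
pairs = (record(32) % record(32) * record(32) + print(37)) // (pairs % pairs * pairs + pairs[pairs])
e = 19 - 2 - (pairs % pairs * pairs + e)
e = pairs
pairs = e % e
for pairs in e:
    e -= e
    emit(e)
pairs = e % e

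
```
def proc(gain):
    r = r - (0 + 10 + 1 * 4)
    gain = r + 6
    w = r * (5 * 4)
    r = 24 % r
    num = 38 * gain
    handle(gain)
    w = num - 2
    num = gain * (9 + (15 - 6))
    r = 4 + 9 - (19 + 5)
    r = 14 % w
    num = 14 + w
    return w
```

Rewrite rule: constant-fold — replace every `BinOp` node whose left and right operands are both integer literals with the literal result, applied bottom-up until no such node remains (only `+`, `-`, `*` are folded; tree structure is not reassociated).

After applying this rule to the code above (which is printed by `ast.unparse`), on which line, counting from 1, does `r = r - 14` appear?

2

Transformed code:
def proc(gain):
    r = r - 14
    gain = r + 6
    w = r * 20
    r = 24 % r
    num = 38 * gain
    handle(gain)
    w = num - 2
    num = gain * 18
    r = -11
    r = 14 % w
    num = 14 + w
    return w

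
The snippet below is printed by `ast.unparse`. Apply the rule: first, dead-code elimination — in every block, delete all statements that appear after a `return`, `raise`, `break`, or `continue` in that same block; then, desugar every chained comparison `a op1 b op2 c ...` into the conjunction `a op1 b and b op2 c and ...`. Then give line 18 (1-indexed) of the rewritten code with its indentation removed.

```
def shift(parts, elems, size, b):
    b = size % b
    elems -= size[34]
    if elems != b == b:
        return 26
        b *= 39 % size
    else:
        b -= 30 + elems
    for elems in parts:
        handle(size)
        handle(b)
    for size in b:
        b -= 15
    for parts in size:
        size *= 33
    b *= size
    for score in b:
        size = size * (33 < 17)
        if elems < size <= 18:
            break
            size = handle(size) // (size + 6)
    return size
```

Transformed code:
def shift(parts, elems, size, b):
    b = size % b
    elems -= size[34]
    if elems != b and b == b:
        return 26
    else:
        b -= 30 + elems
    for elems in parts:
        handle(size)
        handle(b)
    for size in b:
        b -= 15
    for parts in size:
        size *= 33
    b *= size
    for score in b:
        size = size * (33 < 17)
        if elems < size and size <= 18:
            break
    return size

if elems < size and size <= 18:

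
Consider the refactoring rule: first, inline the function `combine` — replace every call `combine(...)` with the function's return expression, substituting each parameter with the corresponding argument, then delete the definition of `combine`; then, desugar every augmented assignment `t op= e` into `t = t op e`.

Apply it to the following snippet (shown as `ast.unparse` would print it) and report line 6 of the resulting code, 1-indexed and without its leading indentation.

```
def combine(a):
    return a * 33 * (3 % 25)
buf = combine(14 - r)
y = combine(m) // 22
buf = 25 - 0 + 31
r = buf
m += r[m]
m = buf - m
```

m = buf - m

Transformed code:
buf = (14 - r) * 33 * (3 % 25)
y = m * 33 * (3 % 25) // 22
buf = 25 - 0 + 31
r = buf
m = m + r[m]
m = buf - m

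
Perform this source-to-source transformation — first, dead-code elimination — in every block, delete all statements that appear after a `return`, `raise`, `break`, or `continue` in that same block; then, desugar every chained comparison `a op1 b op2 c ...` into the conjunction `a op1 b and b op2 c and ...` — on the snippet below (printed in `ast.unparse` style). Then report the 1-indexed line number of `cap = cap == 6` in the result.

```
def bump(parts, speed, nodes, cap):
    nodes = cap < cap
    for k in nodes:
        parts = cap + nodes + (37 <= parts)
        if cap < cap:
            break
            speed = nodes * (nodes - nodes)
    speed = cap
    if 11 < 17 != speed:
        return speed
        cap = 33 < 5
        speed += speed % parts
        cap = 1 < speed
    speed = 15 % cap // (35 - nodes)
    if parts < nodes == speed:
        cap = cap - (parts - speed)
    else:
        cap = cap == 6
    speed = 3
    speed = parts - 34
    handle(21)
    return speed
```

14

Transformed code:
def bump(parts, speed, nodes, cap):
    nodes = cap < cap
    for k in nodes:
        parts = cap + nodes + (37 <= parts)
        if cap < cap:
            break
    speed = cap
    if 11 < 17 and 17 != speed:
        return speed
    speed = 15 % cap // (35 - nodes)
    if parts < nodes and nodes == speed:
        cap = cap - (parts - speed)
    else:
        cap = cap == 6
    speed = 3
    speed = parts - 34
    handle(21)
    return speed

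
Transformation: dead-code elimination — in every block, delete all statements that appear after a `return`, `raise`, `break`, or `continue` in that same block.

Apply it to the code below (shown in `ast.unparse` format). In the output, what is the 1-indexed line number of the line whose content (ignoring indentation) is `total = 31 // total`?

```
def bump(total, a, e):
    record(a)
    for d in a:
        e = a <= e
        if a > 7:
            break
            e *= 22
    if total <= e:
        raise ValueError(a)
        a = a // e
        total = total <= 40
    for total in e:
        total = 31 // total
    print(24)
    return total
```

10

Transformed code:
def bump(total, a, e):
    record(a)
    for d in a:
        e = a <= e
        if a > 7:
            break
    if total <= e:
        raise ValueError(a)
    for total in e:
        total = 31 // total
    print(24)
    return total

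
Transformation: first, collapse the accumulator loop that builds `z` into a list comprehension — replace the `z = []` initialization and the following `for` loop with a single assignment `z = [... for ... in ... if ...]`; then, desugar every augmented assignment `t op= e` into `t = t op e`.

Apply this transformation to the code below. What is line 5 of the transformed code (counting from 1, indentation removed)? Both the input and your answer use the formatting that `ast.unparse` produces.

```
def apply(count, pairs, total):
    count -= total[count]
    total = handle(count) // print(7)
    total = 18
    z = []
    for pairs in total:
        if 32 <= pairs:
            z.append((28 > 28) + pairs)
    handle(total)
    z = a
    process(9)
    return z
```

Transformed code:
def apply(count, pairs, total):
    count = count - total[count]
    total = handle(count) // print(7)
    total = 18
    z = [(28 > 28) + pairs for pairs in total if 32 <= pairs]
    handle(total)
    z = a
    process(9)
    return z

z = [(28 > 28) + pairs for pairs in total if 32 <= pairs]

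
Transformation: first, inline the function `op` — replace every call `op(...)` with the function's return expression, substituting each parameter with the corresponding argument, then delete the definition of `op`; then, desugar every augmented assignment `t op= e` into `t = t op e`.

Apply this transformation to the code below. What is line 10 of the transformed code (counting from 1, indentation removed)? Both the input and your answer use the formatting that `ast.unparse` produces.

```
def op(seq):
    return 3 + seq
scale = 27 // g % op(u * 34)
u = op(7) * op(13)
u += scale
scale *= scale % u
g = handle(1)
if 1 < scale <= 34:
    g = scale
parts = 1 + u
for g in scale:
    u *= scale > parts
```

Transformed code:
scale = 27 // g % (3 + u * 34)
u = (3 + 7) * (3 + 13)
u = u + scale
scale = scale * (scale % u)
g = handle(1)
if 1 < scale <= 34:
    g = scale
parts = 1 + u
for g in scale:
    u = u * (scale > parts)

u = u * (scale > parts)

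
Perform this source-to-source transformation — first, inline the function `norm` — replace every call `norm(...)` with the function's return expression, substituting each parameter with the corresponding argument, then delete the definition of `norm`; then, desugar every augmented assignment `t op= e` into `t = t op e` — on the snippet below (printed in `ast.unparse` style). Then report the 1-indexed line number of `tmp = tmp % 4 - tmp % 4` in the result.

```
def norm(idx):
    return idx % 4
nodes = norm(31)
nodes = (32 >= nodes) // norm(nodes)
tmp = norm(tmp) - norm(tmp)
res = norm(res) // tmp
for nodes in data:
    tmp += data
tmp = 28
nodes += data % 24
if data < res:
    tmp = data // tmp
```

3

Transformed code:
nodes = 31 % 4
nodes = (32 >= nodes) // (nodes % 4)
tmp = tmp % 4 - tmp % 4
res = res % 4 // tmp
for nodes in data:
    tmp = tmp + data
tmp = 28
nodes = nodes + data % 24
if data < res:
    tmp = data // tmp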